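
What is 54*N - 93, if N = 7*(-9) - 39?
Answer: -5601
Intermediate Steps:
N = -102 (N = -63 - 39 = -102)
54*N - 93 = 54*(-102) - 93 = -5508 - 93 = -5601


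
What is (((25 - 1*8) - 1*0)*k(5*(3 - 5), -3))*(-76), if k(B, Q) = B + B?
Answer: 25840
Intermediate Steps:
k(B, Q) = 2*B
(((25 - 1*8) - 1*0)*k(5*(3 - 5), -3))*(-76) = (((25 - 1*8) - 1*0)*(2*(5*(3 - 5))))*(-76) = (((25 - 8) + 0)*(2*(5*(-2))))*(-76) = ((17 + 0)*(2*(-10)))*(-76) = (17*(-20))*(-76) = -340*(-76) = 25840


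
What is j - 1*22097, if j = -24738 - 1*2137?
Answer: -48972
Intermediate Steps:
j = -26875 (j = -24738 - 2137 = -26875)
j - 1*22097 = -26875 - 1*22097 = -26875 - 22097 = -48972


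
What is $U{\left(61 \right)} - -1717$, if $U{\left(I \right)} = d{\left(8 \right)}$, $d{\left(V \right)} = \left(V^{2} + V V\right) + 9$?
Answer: $1854$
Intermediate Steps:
$d{\left(V \right)} = 9 + 2 V^{2}$ ($d{\left(V \right)} = \left(V^{2} + V^{2}\right) + 9 = 2 V^{2} + 9 = 9 + 2 V^{2}$)
$U{\left(I \right)} = 137$ ($U{\left(I \right)} = 9 + 2 \cdot 8^{2} = 9 + 2 \cdot 64 = 9 + 128 = 137$)
$U{\left(61 \right)} - -1717 = 137 - -1717 = 137 + 1717 = 1854$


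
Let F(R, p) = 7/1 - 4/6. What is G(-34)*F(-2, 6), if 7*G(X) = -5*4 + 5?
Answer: -95/7 ≈ -13.571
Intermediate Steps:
F(R, p) = 19/3 (F(R, p) = 7*1 - 4*⅙ = 7 - ⅔ = 19/3)
G(X) = -15/7 (G(X) = (-5*4 + 5)/7 = (-20 + 5)/7 = (⅐)*(-15) = -15/7)
G(-34)*F(-2, 6) = -15/7*19/3 = -95/7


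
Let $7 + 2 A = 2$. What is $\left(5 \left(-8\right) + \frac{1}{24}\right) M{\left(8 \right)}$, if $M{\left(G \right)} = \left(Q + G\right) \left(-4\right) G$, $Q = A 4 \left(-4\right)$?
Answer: $61376$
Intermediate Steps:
$A = - \frac{5}{2}$ ($A = - \frac{7}{2} + \frac{1}{2} \cdot 2 = - \frac{7}{2} + 1 = - \frac{5}{2} \approx -2.5$)
$Q = 40$ ($Q = \left(- \frac{5}{2}\right) 4 \left(-4\right) = \left(-10\right) \left(-4\right) = 40$)
$M{\left(G \right)} = G \left(-160 - 4 G\right)$ ($M{\left(G \right)} = \left(40 + G\right) \left(-4\right) G = \left(-160 - 4 G\right) G = G \left(-160 - 4 G\right)$)
$\left(5 \left(-8\right) + \frac{1}{24}\right) M{\left(8 \right)} = \left(5 \left(-8\right) + \frac{1}{24}\right) \left(\left(-4\right) 8 \left(40 + 8\right)\right) = \left(-40 + \frac{1}{24}\right) \left(\left(-4\right) 8 \cdot 48\right) = \left(- \frac{959}{24}\right) \left(-1536\right) = 61376$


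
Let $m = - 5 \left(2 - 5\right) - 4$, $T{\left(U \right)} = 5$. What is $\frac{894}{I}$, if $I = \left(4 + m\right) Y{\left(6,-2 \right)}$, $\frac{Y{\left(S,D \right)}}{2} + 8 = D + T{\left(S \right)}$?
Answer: $- \frac{149}{25} \approx -5.96$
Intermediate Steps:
$m = 11$ ($m = - 5 \left(2 - 5\right) - 4 = \left(-5\right) \left(-3\right) - 4 = 15 - 4 = 11$)
$Y{\left(S,D \right)} = -6 + 2 D$ ($Y{\left(S,D \right)} = -16 + 2 \left(D + 5\right) = -16 + 2 \left(5 + D\right) = -16 + \left(10 + 2 D\right) = -6 + 2 D$)
$I = -150$ ($I = \left(4 + 11\right) \left(-6 + 2 \left(-2\right)\right) = 15 \left(-6 - 4\right) = 15 \left(-10\right) = -150$)
$\frac{894}{I} = \frac{894}{-150} = 894 \left(- \frac{1}{150}\right) = - \frac{149}{25}$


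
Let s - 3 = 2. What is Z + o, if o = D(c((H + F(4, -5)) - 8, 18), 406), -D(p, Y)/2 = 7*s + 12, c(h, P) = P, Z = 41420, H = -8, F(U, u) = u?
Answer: 41326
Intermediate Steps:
s = 5 (s = 3 + 2 = 5)
D(p, Y) = -94 (D(p, Y) = -2*(7*5 + 12) = -2*(35 + 12) = -2*47 = -94)
o = -94
Z + o = 41420 - 94 = 41326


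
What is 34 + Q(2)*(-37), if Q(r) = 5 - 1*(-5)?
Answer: -336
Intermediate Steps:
Q(r) = 10 (Q(r) = 5 + 5 = 10)
34 + Q(2)*(-37) = 34 + 10*(-37) = 34 - 370 = -336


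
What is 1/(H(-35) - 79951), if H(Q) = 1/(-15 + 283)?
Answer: -268/21426867 ≈ -1.2508e-5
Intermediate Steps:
H(Q) = 1/268
1/(H(-35) - 79951) = 1/(1/268 - 79951) = 1/(-21426867/268) = -268/21426867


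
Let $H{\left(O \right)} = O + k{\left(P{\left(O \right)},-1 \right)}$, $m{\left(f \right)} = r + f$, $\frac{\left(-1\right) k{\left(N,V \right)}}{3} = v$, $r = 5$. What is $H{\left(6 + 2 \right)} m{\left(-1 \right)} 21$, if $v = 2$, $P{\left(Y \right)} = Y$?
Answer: $168$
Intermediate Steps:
$k{\left(N,V \right)} = -6$ ($k{\left(N,V \right)} = \left(-3\right) 2 = -6$)
$m{\left(f \right)} = 5 + f$
$H{\left(O \right)} = -6 + O$ ($H{\left(O \right)} = O - 6 = -6 + O$)
$H{\left(6 + 2 \right)} m{\left(-1 \right)} 21 = \left(-6 + \left(6 + 2\right)\right) \left(5 - 1\right) 21 = \left(-6 + 8\right) 4 \cdot 21 = 2 \cdot 4 \cdot 21 = 8 \cdot 21 = 168$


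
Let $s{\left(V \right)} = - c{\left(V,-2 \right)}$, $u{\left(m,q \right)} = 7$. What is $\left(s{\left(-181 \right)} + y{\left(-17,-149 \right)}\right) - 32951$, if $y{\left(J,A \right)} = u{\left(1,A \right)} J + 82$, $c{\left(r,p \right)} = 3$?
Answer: $-32991$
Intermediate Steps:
$s{\left(V \right)} = -3$ ($s{\left(V \right)} = \left(-1\right) 3 = -3$)
$y{\left(J,A \right)} = 82 + 7 J$ ($y{\left(J,A \right)} = 7 J + 82 = 82 + 7 J$)
$\left(s{\left(-181 \right)} + y{\left(-17,-149 \right)}\right) - 32951 = \left(-3 + \left(82 + 7 \left(-17\right)\right)\right) - 32951 = \left(-3 + \left(82 - 119\right)\right) - 32951 = \left(-3 - 37\right) - 32951 = -40 - 32951 = -32991$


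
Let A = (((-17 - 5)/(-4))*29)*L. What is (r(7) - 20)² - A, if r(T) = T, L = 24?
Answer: -3659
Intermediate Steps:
A = 3828 (A = (((-17 - 5)/(-4))*29)*24 = (-22*(-¼)*29)*24 = ((11/2)*29)*24 = (319/2)*24 = 3828)
(r(7) - 20)² - A = (7 - 20)² - 1*3828 = (-13)² - 3828 = 169 - 3828 = -3659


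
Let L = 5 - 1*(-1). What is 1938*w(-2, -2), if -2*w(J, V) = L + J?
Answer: -3876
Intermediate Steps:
L = 6 (L = 5 + 1 = 6)
w(J, V) = -3 - J/2 (w(J, V) = -(6 + J)/2 = -3 - J/2)
1938*w(-2, -2) = 1938*(-3 - ½*(-2)) = 1938*(-3 + 1) = 1938*(-2) = -3876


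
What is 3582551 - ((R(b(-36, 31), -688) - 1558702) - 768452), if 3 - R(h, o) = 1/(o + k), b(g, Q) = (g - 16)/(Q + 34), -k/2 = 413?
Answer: 8947288827/1514 ≈ 5.9097e+6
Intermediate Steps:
k = -826 (k = -2*413 = -826)
b(g, Q) = (-16 + g)/(34 + Q)
R(h, o) = 3 - 1/(-826 + o) (R(h, o) = 3 - 1/(o - 826) = 3 - 1/(-826 + o))
3582551 - ((R(b(-36, 31), -688) - 1558702) - 768452) = 3582551 - (((-2479 + 3*(-688))/(-826 - 688) - 1558702) - 768452) = 3582551 - (((-2479 - 2064)/(-1514) - 1558702) - 768452) = 3582551 - ((-1/1514*(-4543) - 1558702) - 768452) = 3582551 - ((4543/1514 - 1558702) - 768452) = 3582551 - (-2359870285/1514 - 768452) = 3582551 - 1*(-3523306613/1514) = 3582551 + 3523306613/1514 = 8947288827/1514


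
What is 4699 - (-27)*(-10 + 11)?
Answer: 4726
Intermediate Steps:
4699 - (-27)*(-10 + 11) = 4699 - (-27) = 4699 - 1*(-27) = 4699 + 27 = 4726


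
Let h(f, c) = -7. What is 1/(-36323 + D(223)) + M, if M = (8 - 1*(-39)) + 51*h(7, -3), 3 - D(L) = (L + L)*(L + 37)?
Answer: -47206801/152280 ≈ -310.00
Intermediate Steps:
D(L) = 3 - 2*L*(37 + L) (D(L) = 3 - (L + L)*(L + 37) = 3 - 2*L*(37 + L))
M = -310 (M = (8 - 1*(-39)) + 51*(-7) = (8 + 39) - 357 = 47 - 357 = -310)
1/(-36323 + D(223)) + M = 1/(-36323 + (3 - 74*223 - 2*223²)) - 310 = 1/(-36323 + (3 - 16502 - 2*49729)) - 310 = 1/(-36323 + (3 - 16502 - 99458)) - 310 = 1/(-36323 - 115957) - 310 = 1/(-152280) - 310 = -1/152280 - 310 = -47206801/152280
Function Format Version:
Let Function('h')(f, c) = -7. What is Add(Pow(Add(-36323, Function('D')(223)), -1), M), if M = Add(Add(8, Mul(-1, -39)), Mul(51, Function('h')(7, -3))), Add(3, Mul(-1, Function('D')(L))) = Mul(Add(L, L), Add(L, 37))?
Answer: Rational(-47206801, 152280) ≈ -310.00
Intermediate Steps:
Function('D')(L) = Add(3, Mul(-2, L, Add(37, L))) (Function('D')(L) = Add(3, Mul(-1, Mul(Add(L, L), Add(L, 37)))) = Add(3, Mul(-1, Mul(Mul(2, L), Add(37, L)))) = Add(3, Mul(-1, Mul(2, L, Add(37, L)))) = Add(3, Mul(-2, L, Add(37, L))))
M = -310 (M = Add(Add(8, Mul(-1, -39)), Mul(51, -7)) = Add(Add(8, 39), -357) = Add(47, -357) = -310)
Add(Pow(Add(-36323, Function('D')(223)), -1), M) = Add(Pow(Add(-36323, Add(3, Mul(-74, 223), Mul(-2, Pow(223, 2)))), -1), -310) = Add(Pow(Add(-36323, Add(3, -16502, Mul(-2, 49729))), -1), -310) = Add(Pow(Add(-36323, Add(3, -16502, -99458)), -1), -310) = Add(Pow(Add(-36323, -115957), -1), -310) = Add(Pow(-152280, -1), -310) = Add(Rational(-1, 152280), -310) = Rational(-47206801, 152280)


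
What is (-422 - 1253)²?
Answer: 2805625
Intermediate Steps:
(-422 - 1253)² = (-1675)² = 2805625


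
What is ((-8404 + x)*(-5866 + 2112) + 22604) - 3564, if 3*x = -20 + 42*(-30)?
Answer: 99508088/3 ≈ 3.3169e+7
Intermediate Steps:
x = -1280/3 (x = (-20 + 42*(-30))/3 = (-20 - 1260)/3 = (⅓)*(-1280) = -1280/3 ≈ -426.67)
((-8404 + x)*(-5866 + 2112) + 22604) - 3564 = ((-8404 - 1280/3)*(-5866 + 2112) + 22604) - 3564 = (-26492/3*(-3754) + 22604) - 3564 = (99450968/3 + 22604) - 3564 = 99518780/3 - 3564 = 99508088/3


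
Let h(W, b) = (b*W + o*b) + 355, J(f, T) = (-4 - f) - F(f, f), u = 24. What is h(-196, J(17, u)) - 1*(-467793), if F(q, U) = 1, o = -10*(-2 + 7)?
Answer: 473560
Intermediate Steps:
o = -50 (o = -10*5 = -50)
J(f, T) = -5 - f (J(f, T) = (-4 - f) - 1*1 = (-4 - f) - 1 = -5 - f)
h(W, b) = 355 - 50*b + W*b (h(W, b) = (b*W - 50*b) + 355 = (W*b - 50*b) + 355 = (-50*b + W*b) + 355 = 355 - 50*b + W*b)
h(-196, J(17, u)) - 1*(-467793) = (355 - 50*(-5 - 1*17) - 196*(-5 - 1*17)) - 1*(-467793) = (355 - 50*(-5 - 17) - 196*(-5 - 17)) + 467793 = (355 - 50*(-22) - 196*(-22)) + 467793 = (355 + 1100 + 4312) + 467793 = 5767 + 467793 = 473560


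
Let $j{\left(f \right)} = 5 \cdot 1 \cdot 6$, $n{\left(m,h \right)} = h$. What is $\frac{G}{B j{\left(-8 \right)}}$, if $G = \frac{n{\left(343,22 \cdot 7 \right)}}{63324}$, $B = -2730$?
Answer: $- \frac{11}{370445400} \approx -2.9694 \cdot 10^{-8}$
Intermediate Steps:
$G = \frac{77}{31662}$ ($G = \frac{22 \cdot 7}{63324} = 154 \cdot \frac{1}{63324} = \frac{77}{31662} \approx 0.0024319$)
$j{\left(f \right)} = 30$ ($j{\left(f \right)} = 5 \cdot 6 = 30$)
$\frac{G}{B j{\left(-8 \right)}} = \frac{77}{31662 \left(\left(-2730\right) 30\right)} = \frac{77}{31662 \left(-81900\right)} = \frac{77}{31662} \left(- \frac{1}{81900}\right) = - \frac{11}{370445400}$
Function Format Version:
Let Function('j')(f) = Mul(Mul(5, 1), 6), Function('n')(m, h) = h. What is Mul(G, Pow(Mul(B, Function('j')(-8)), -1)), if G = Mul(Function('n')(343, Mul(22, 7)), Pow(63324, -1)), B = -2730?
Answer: Rational(-11, 370445400) ≈ -2.9694e-8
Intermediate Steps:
G = Rational(77, 31662) (G = Mul(Mul(22, 7), Pow(63324, -1)) = Mul(154, Rational(1, 63324)) = Rational(77, 31662) ≈ 0.0024319)
Function('j')(f) = 30 (Function('j')(f) = Mul(5, 6) = 30)
Mul(G, Pow(Mul(B, Function('j')(-8)), -1)) = Mul(Rational(77, 31662), Pow(Mul(-2730, 30), -1)) = Mul(Rational(77, 31662), Pow(-81900, -1)) = Mul(Rational(77, 31662), Rational(-1, 81900)) = Rational(-11, 370445400)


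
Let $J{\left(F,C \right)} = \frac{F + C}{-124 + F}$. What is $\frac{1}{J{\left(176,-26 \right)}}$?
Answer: $\frac{26}{75} \approx 0.34667$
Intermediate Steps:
$J{\left(F,C \right)} = \frac{C + F}{-124 + F}$
$\frac{1}{J{\left(176,-26 \right)}} = \frac{1}{\frac{1}{-124 + 176} \left(-26 + 176\right)} = \frac{1}{\frac{1}{52} \cdot 150} = \frac{1}{\frac{75}{26}} = \frac{26}{75}$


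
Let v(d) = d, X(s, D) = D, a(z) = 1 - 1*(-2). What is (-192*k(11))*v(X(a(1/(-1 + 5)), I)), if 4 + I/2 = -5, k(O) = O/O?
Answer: 3456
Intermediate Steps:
k(O) = 1
I = -18 (I = -8 + 2*(-5) = -8 - 10 = -18)
a(z) = 3 (a(z) = 1 + 2 = 3)
(-192*k(11))*v(X(a(1/(-1 + 5)), I)) = -192*1*(-18) = -192*(-18) = 3456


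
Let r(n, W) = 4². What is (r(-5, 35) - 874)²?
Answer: 736164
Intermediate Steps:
r(n, W) = 16
(r(-5, 35) - 874)² = (16 - 874)² = (-858)² = 736164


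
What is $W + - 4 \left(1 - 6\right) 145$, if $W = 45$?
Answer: $2945$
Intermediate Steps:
$W + - 4 \left(1 - 6\right) 145 = 45 + - 4 \left(1 - 6\right) 145 = 45 + \left(-4\right) \left(-5\right) 145 = 45 + 20 \cdot 145 = 45 + 2900 = 2945$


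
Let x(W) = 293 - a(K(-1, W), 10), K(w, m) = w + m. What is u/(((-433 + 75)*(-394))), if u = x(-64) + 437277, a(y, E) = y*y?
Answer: 433345/141052 ≈ 3.0722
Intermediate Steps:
K(w, m) = m + w
a(y, E) = y²
x(W) = 293 - (-1 + W)² (x(W) = 293 - (W - 1)² = 293 - (-1 + W)²)
u = 433345 (u = (293 - (-1 - 64)²) + 437277 = (293 - 1*(-65)²) + 437277 = (293 - 1*4225) + 437277 = (293 - 4225) + 437277 = -3932 + 437277 = 433345)
u/(((-433 + 75)*(-394))) = 433345/(((-433 + 75)*(-394))) = 433345/((-358*(-394))) = 433345/141052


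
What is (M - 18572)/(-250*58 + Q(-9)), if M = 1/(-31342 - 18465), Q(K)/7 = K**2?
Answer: 925015605/693960931 ≈ 1.3330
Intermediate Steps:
Q(K) = 7*K**2
M = -1/49807 (M = 1/(-49807) = -1/49807 ≈ -2.0078e-5)
(M - 18572)/(-250*58 + Q(-9)) = (-1/49807 - 18572)/(-250*58 + 7*(-9)**2) = -925015605/(49807*(-14500 + 7*81)) = -925015605/(49807*(-14500 + 567)) = -925015605/49807/(-13933) = -925015605/49807*(-1/13933) = 925015605/693960931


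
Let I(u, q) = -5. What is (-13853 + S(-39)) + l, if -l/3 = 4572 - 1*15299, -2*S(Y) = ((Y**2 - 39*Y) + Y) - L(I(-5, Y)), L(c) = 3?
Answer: 16828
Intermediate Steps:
S(Y) = 3/2 + 19*Y - Y**2/2 (S(Y) = -(((Y**2 - 39*Y) + Y) - 1*3)/2 = -((Y**2 - 38*Y) - 3)/2 = -(-3 + Y**2 - 38*Y)/2 = 3/2 + 19*Y - Y**2/2)
l = 32181 (l = -3*(4572 - 1*15299) = -3*(4572 - 15299) = -3*(-10727) = 32181)
(-13853 + S(-39)) + l = (-13853 + (3/2 + 19*(-39) - 1/2*(-39)**2)) + 32181 = (-13853 + (3/2 - 741 - 1/2*1521)) + 32181 = (-13853 + (3/2 - 741 - 1521/2)) + 32181 = (-13853 - 1500) + 32181 = -15353 + 32181 = 16828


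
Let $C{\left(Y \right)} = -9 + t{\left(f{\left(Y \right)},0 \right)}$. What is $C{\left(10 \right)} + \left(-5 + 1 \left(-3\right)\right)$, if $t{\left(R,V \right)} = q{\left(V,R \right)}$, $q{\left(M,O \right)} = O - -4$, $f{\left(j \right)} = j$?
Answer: $-3$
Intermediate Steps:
$q{\left(M,O \right)} = 4 + O$ ($q{\left(M,O \right)} = O + 4 = 4 + O$)
$t{\left(R,V \right)} = 4 + R$
$C{\left(Y \right)} = -5 + Y$ ($C{\left(Y \right)} = -9 + \left(4 + Y\right) = -5 + Y$)
$C{\left(10 \right)} + \left(-5 + 1 \left(-3\right)\right) = \left(-5 + 10\right) + \left(-5 + 1 \left(-3\right)\right) = 5 - 8 = -3$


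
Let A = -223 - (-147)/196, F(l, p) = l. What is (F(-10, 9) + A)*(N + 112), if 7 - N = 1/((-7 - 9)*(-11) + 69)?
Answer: -13542033/490 ≈ -27637.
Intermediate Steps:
A = -889/4 (A = -223 - (-147)/196 = -223 - 1*(-¾) = -223 + ¾ = -889/4 ≈ -222.25)
N = 1714/245 (N = 7 - 1/((-7 - 9)*(-11) + 69) = 7 - 1/(-16*(-11) + 69) = 7 - 1/(176 + 69) = 7 - 1/245 = 1714/245 ≈ 6.9959)
(F(-10, 9) + A)*(N + 112) = (-10 - 889/4)*(1714/245 + 112) = -929/4*29154/245 = -13542033/490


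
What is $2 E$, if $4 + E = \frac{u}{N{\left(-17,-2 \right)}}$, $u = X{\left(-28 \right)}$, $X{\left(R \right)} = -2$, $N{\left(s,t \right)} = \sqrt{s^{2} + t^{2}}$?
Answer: $-8 - \frac{4 \sqrt{293}}{293} \approx -8.2337$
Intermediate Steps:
$u = -2$
$E = -4 - \frac{2 \sqrt{293}}{293}$ ($E = -4 - \frac{2}{\sqrt{\left(-17\right)^{2} + \left(-2\right)^{2}}} = -4 - \frac{2}{\sqrt{289 + 4}} = -4 - \frac{2}{\sqrt{293}} = -4 - 2 \frac{\sqrt{293}}{293} = -4 - \frac{2 \sqrt{293}}{293} \approx -4.1168$)
$2 E = 2 \left(-4 - \frac{2 \sqrt{293}}{293}\right) = -8 - \frac{4 \sqrt{293}}{293}$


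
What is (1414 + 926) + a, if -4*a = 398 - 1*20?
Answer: 4491/2 ≈ 2245.5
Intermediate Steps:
a = -189/2 (a = -(398 - 1*20)/4 = -(398 - 20)/4 = -¼*378 = -189/2 ≈ -94.500)
(1414 + 926) + a = (1414 + 926) - 189/2 = 2340 - 189/2 = 4491/2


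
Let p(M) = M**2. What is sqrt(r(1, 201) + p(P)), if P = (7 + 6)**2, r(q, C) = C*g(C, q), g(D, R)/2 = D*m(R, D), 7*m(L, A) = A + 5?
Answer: sqrt(117915973)/7 ≈ 1551.3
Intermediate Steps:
m(L, A) = 5/7 + A/7 (m(L, A) = (A + 5)/7 = (5 + A)/7 = 5/7 + A/7)
g(D, R) = 2*D*(5/7 + D/7) (g(D, R) = 2*(D*(5/7 + D/7)) = 2*D*(5/7 + D/7))
r(q, C) = 2*C**2*(5 + C)/7 (r(q, C) = C*(2*C*(5 + C)/7) = 2*C**2*(5 + C)/7)
P = 169 (P = 13**2 = 169)
sqrt(r(1, 201) + p(P)) = sqrt((2/7)*201**2*(5 + 201) + 169**2) = sqrt((2/7)*40401*206 + 28561) = sqrt(16645212/7 + 28561) = sqrt(16845139/7) = sqrt(117915973)/7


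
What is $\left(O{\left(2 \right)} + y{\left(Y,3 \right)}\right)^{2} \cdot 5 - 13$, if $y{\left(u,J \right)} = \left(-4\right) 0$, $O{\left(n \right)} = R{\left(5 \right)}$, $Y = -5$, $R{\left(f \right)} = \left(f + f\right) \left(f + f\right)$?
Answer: $49987$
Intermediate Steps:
$R{\left(f \right)} = 4 f^{2}$ ($R{\left(f \right)} = 2 f 2 f = 4 f^{2}$)
$O{\left(n \right)} = 100$ ($O{\left(n \right)} = 4 \cdot 5^{2} = 4 \cdot 25 = 100$)
$y{\left(u,J \right)} = 0$
$\left(O{\left(2 \right)} + y{\left(Y,3 \right)}\right)^{2} \cdot 5 - 13 = \left(100 + 0\right)^{2} \cdot 5 - 13 = 100^{2} \cdot 5 - 13 = 10000 \cdot 5 - 13 = 50000 - 13 = 49987$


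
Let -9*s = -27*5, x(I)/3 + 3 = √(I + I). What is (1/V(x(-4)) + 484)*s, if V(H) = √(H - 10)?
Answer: 7260 + 15/√(-19 + 6*I*√2) ≈ 7260.7 - 3.216*I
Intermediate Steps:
x(I) = -9 + 3*√2*√I (x(I) = -9 + 3*√(I + I) = -9 + 3*√(2*I) = -9 + 3*(√2*√I) = -9 + 3*√2*√I)
V(H) = √(-10 + H)
s = 15 (s = -(-3)*5 = -⅑*(-135) = 15)
(1/V(x(-4)) + 484)*s = (1/(√(-10 + (-9 + 3*√2*√(-4)))) + 484)*15 = (1/(√(-10 + (-9 + 3*√2*(2*I)))) + 484)*15 = (1/(√(-10 + (-9 + 6*I*√2))) + 484)*15 = (1/(√(-19 + 6*I*√2)) + 484)*15 = ((-19 + 6*I*√2)^(-½) + 484)*15 = (484 + (-19 + 6*I*√2)^(-½))*15 = 7260 + 15/√(-19 + 6*I*√2)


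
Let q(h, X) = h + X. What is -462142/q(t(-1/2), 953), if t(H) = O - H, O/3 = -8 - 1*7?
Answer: -924284/1817 ≈ -508.69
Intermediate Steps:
O = -45 (O = 3*(-8 - 1*7) = 3*(-8 - 7) = 3*(-15) = -45)
t(H) = -45 - H
q(h, X) = X + h
-462142/q(t(-1/2), 953) = -462142/(953 + (-45 - (-1)/2)) = -462142/(953 + (-45 - 1*(-1/2))) = -462142/(953 + (-45 + 1/2)) = -462142/(953 - 89/2) = -462142/1817/2 = -462142*2/1817 = -924284/1817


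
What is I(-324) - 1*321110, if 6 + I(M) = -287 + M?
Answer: -321727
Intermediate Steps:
I(M) = -293 + M (I(M) = -6 + (-287 + M) = -293 + M)
I(-324) - 1*321110 = (-293 - 324) - 1*321110 = -617 - 321110 = -321727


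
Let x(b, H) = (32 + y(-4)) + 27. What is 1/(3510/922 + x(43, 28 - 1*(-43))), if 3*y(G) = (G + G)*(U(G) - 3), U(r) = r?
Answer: 1383/112678 ≈ 0.012274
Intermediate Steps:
y(G) = 2*G*(-3 + G)/3 (y(G) = ((G + G)*(G - 3))/3 = ((2*G)*(-3 + G))/3 = (2*G*(-3 + G))/3 = 2*G*(-3 + G)/3)
x(b, H) = 233/3 (x(b, H) = (32 + (⅔)*(-4)*(-3 - 4)) + 27 = (32 + (⅔)*(-4)*(-7)) + 27 = (32 + 56/3) + 27 = 152/3 + 27 = 233/3)
1/(3510/922 + x(43, 28 - 1*(-43))) = 1/(3510/922 + 233/3) = 1/(3510*(1/922) + 233/3) = 1/(1755/461 + 233/3) = 1/(112678/1383) = 1383/112678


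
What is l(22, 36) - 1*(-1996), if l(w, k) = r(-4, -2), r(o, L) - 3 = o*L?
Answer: 2007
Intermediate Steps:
r(o, L) = 3 + L*o (r(o, L) = 3 + o*L = 3 + L*o)
l(w, k) = 11 (l(w, k) = 3 - 2*(-4) = 3 + 8 = 11)
l(22, 36) - 1*(-1996) = 11 - 1*(-1996) = 11 + 1996 = 2007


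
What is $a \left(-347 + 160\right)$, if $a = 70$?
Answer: $-13090$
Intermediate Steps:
$a \left(-347 + 160\right) = 70 \left(-347 + 160\right) = 70 \left(-187\right) = -13090$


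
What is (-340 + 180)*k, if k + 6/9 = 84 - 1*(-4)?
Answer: -41920/3 ≈ -13973.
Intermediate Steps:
k = 262/3 (k = -⅔ + (84 - 1*(-4)) = -⅔ + (84 + 4) = -⅔ + 88 = 262/3 ≈ 87.333)
(-340 + 180)*k = (-340 + 180)*(262/3) = -160*262/3 = -41920/3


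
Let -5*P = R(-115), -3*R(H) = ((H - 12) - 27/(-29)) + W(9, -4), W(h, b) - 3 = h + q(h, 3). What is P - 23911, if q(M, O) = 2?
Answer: -2080907/87 ≈ -23918.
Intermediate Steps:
W(h, b) = 5 + h (W(h, b) = 3 + (h + 2) = 3 + (2 + h) = 5 + h)
R(H) = -85/87 - H/3 (R(H) = -(((H - 12) - 27/(-29)) + (5 + 9))/3 = -(((-12 + H) - 27*(-1/29)) + 14)/3 = -(((-12 + H) + 27/29) + 14)/3 = -((-321/29 + H) + 14)/3 = -(85/29 + H)/3 = -85/87 - H/3)
P = -650/87 (P = -(-85/87 - ⅓*(-115))/5 = -(-85/87 + 115/3)/5 = -⅕*3250/87 = -650/87 ≈ -7.4713)
P - 23911 = -650/87 - 23911 = -2080907/87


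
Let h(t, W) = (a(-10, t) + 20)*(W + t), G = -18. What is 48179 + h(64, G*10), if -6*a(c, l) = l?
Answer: 141289/3 ≈ 47096.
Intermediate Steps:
a(c, l) = -l/6
h(t, W) = (20 - t/6)*(W + t) (h(t, W) = (-t/6 + 20)*(W + t) = (20 - t/6)*(W + t))
48179 + h(64, G*10) = 48179 + (20*(-18*10) + 20*64 - 1/6*64**2 - 1/6*(-18*10)*64) = 48179 + (20*(-180) + 1280 - 1/6*4096 - 1/6*(-180)*64) = 48179 + (-3600 + 1280 - 2048/3 + 1920) = 48179 - 3248/3 = 141289/3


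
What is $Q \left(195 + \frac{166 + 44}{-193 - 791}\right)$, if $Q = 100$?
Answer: $\frac{798625}{41} \approx 19479.0$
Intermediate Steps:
$Q \left(195 + \frac{166 + 44}{-193 - 791}\right) = 100 \left(195 + \frac{166 + 44}{-193 - 791}\right) = 100 \left(195 + \frac{210}{-984}\right) = 100 \left(195 + 210 \left(- \frac{1}{984}\right)\right) = 100 \left(195 - \frac{35}{164}\right) = 100 \cdot \frac{31945}{164} = \frac{798625}{41}$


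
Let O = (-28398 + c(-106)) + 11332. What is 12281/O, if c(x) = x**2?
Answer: -12281/5830 ≈ -2.1065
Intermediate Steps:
O = -5830 (O = (-28398 + (-106)**2) + 11332 = (-28398 + 11236) + 11332 = -17162 + 11332 = -5830)
12281/O = 12281/(-5830) = 12281*(-1/5830) = -12281/5830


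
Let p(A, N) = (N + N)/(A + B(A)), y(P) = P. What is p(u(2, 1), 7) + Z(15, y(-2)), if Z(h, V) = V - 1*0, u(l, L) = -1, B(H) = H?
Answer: -9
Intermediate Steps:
Z(h, V) = V (Z(h, V) = V + 0 = V)
p(A, N) = N/A (p(A, N) = (N + N)/(A + A) = (2*N)/((2*A)) = (2*N)*(1/(2*A)) = N/A)
p(u(2, 1), 7) + Z(15, y(-2)) = 7/(-1) - 2 = 7*(-1) - 2 = -7 - 2 = -9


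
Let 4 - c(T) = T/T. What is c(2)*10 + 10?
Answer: 40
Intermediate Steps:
c(T) = 3 (c(T) = 4 - T/T = 4 - 1*1 = 4 - 1 = 3)
c(2)*10 + 10 = 3*10 + 10 = 30 + 10 = 40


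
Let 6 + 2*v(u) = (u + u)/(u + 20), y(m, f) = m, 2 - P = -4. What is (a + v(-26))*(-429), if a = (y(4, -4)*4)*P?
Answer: -41756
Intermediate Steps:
P = 6 (P = 2 - 1*(-4) = 2 + 4 = 6)
v(u) = -3 + u/(20 + u) (v(u) = -3 + ((u + u)/(u + 20))/2 = -3 + ((2*u)/(20 + u))/2 = -3 + (2*u/(20 + u))/2 = -3 + u/(20 + u))
a = 96 (a = (4*4)*6 = 16*6 = 96)
(a + v(-26))*(-429) = (96 + 2*(-30 - 1*(-26))/(20 - 26))*(-429) = (96 + 2*(-30 + 26)/(-6))*(-429) = (96 + 2*(-⅙)*(-4))*(-429) = (96 + 4/3)*(-429) = (292/3)*(-429) = -41756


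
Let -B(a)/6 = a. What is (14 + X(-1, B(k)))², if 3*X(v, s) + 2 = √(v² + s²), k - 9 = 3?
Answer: (40 + √5185)²/9 ≈ 1394.0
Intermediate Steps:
k = 12 (k = 9 + 3 = 12)
B(a) = -6*a
X(v, s) = -⅔ + √(s² + v²)/3 (X(v, s) = -⅔ + √(v² + s²)/3 = -⅔ + √(s² + v²)/3)
(14 + X(-1, B(k)))² = (14 + (-⅔ + √((-6*12)² + (-1)²)/3))² = (14 + (-⅔ + √((-72)² + 1)/3))² = (14 + (-⅔ + √(5184 + 1)/3))² = (14 + (-⅔ + √5185/3))² = (40/3 + √5185/3)²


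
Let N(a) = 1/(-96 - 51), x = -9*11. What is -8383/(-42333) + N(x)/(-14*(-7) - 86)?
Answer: 4915093/24891804 ≈ 0.19746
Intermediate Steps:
x = -99
N(a) = -1/147 (N(a) = 1/(-147) = -1/147)
-8383/(-42333) + N(x)/(-14*(-7) - 86) = -8383/(-42333) - 1/(147*(-14*(-7) - 86)) = -8383*(-1/42333) - 1/(147*(98 - 86)) = 8383/42333 - 1/147/12 = 8383/42333 - 1/147*1/12 = 8383/42333 - 1/1764 = 4915093/24891804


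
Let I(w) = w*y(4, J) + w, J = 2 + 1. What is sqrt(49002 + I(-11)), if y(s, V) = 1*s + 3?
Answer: sqrt(48914) ≈ 221.17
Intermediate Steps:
J = 3
y(s, V) = 3 + s (y(s, V) = s + 3 = 3 + s)
I(w) = 8*w (I(w) = w*(3 + 4) + w = w*7 + w = 7*w + w = 8*w)
sqrt(49002 + I(-11)) = sqrt(49002 + 8*(-11)) = sqrt(49002 - 88) = sqrt(48914)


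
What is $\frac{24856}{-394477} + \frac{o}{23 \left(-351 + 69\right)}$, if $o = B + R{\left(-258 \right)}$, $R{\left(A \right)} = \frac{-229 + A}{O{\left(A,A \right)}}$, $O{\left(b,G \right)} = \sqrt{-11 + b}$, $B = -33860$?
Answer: $\frac{6597887602}{1279288911} - \frac{487 i \sqrt{269}}{1744734} \approx 5.1575 - 0.004578 i$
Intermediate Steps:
$R{\left(A \right)} = \frac{-229 + A}{\sqrt{-11 + A}}$
$o = -33860 + \frac{487 i \sqrt{269}}{269}$ ($o = -33860 + \frac{-229 - 258}{\sqrt{-11 - 258}} = -33860 + \frac{1}{\sqrt{-269}} \left(-487\right) = -33860 + - \frac{i \sqrt{269}}{269} \left(-487\right) = -33860 + \frac{487 i \sqrt{269}}{269} \approx -33860.0 + 29.693 i$)
$\frac{24856}{-394477} + \frac{o}{23 \left(-351 + 69\right)} = \frac{24856}{-394477} + \frac{-33860 + \frac{487 i \sqrt{269}}{269}}{23 \left(-351 + 69\right)} = 24856 \left(- \frac{1}{394477}\right) + \frac{-33860 + \frac{487 i \sqrt{269}}{269}}{23 \left(-282\right)} = - \frac{24856}{394477} + \frac{-33860 + \frac{487 i \sqrt{269}}{269}}{-6486} = - \frac{24856}{394477} + \left(-33860 + \frac{487 i \sqrt{269}}{269}\right) \left(- \frac{1}{6486}\right) = - \frac{24856}{394477} + \left(\frac{16930}{3243} - \frac{487 i \sqrt{269}}{1744734}\right) = \frac{6597887602}{1279288911} - \frac{487 i \sqrt{269}}{1744734}$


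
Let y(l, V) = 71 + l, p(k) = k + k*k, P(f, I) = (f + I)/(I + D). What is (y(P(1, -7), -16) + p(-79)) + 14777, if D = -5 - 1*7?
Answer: 399196/19 ≈ 21010.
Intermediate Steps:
D = -12 (D = -5 - 7 = -12)
P(f, I) = (I + f)/(-12 + I) (P(f, I) = (f + I)/(I - 12) = (I + f)/(-12 + I))
p(k) = k + k²
(y(P(1, -7), -16) + p(-79)) + 14777 = ((71 + (-7 + 1)/(-12 - 7)) - 79*(1 - 79)) + 14777 = ((71 - 6/(-19)) - 79*(-78)) + 14777 = ((71 - 1/19*(-6)) + 6162) + 14777 = ((71 + 6/19) + 6162) + 14777 = (1355/19 + 6162) + 14777 = 118433/19 + 14777 = 399196/19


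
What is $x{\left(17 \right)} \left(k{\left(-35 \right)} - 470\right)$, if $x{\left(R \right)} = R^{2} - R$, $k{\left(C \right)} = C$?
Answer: $-137360$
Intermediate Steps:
$x{\left(17 \right)} \left(k{\left(-35 \right)} - 470\right) = 17 \left(-1 + 17\right) \left(-35 - 470\right) = 17 \cdot 16 \left(-505\right) = 272 \left(-505\right) = -137360$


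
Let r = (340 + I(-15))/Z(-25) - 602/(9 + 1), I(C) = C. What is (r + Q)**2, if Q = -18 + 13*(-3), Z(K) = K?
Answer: 423801/25 ≈ 16952.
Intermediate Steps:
Q = -57 (Q = -18 - 39 = -57)
r = -366/5 (r = (340 - 15)/(-25) - 602/(9 + 1) = 325*(-1/25) - 602/(10*1) = -13 - 602/10 = -13 - 602*1/10 = -13 - 301/5 = -366/5 ≈ -73.200)
(r + Q)**2 = (-366/5 - 57)**2 = (-651/5)**2 = 423801/25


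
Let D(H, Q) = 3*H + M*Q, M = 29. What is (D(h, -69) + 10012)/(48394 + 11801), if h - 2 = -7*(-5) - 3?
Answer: 8113/60195 ≈ 0.13478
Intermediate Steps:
h = 34 (h = 2 + (-7*(-5) - 3) = 2 + (35 - 3) = 2 + 32 = 34)
D(H, Q) = 3*H + 29*Q
(D(h, -69) + 10012)/(48394 + 11801) = ((3*34 + 29*(-69)) + 10012)/(48394 + 11801) = ((102 - 2001) + 10012)/60195 = (-1899 + 10012)*(1/60195) = 8113*(1/60195) = 8113/60195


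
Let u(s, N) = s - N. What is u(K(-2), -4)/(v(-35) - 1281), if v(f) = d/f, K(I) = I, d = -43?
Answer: -35/22396 ≈ -0.0015628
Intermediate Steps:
v(f) = -43/f
u(K(-2), -4)/(v(-35) - 1281) = (-2 - 1*(-4))/(-43/(-35) - 1281) = (-2 + 4)/(-43*(-1/35) - 1281) = 2/(43/35 - 1281) = 2/(-44792/35) = -35/44792*2 = -35/22396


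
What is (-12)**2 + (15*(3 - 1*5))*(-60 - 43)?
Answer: 3234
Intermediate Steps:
(-12)**2 + (15*(3 - 1*5))*(-60 - 43) = 144 + (15*(3 - 5))*(-103) = 144 + (15*(-2))*(-103) = 144 - 30*(-103) = 144 + 3090 = 3234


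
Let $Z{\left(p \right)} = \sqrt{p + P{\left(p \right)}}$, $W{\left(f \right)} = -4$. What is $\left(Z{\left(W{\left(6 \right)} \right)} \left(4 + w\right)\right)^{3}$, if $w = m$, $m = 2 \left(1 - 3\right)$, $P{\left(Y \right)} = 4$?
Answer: $0$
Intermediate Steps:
$m = -4$ ($m = 2 \left(-2\right) = -4$)
$w = -4$
$Z{\left(p \right)} = \sqrt{4 + p}$ ($Z{\left(p \right)} = \sqrt{p + 4} = \sqrt{4 + p}$)
$\left(Z{\left(W{\left(6 \right)} \right)} \left(4 + w\right)\right)^{3} = \left(\sqrt{4 - 4} \left(4 - 4\right)\right)^{3} = \left(\sqrt{0} \cdot 0\right)^{3} = \left(0 \cdot 0\right)^{3} = 0^{3} = 0$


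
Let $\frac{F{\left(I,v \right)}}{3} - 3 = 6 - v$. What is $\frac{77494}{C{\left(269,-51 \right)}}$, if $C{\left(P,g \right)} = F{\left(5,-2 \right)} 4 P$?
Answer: $\frac{38747}{17754} \approx 2.1824$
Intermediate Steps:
$F{\left(I,v \right)} = 27 - 3 v$ ($F{\left(I,v \right)} = 9 + 3 \left(6 - v\right) = 9 - \left(-18 + 3 v\right) = 27 - 3 v$)
$C{\left(P,g \right)} = 132 P$ ($C{\left(P,g \right)} = \left(27 - -6\right) 4 P = \left(27 + 6\right) 4 P = 33 \cdot 4 P = 132 P$)
$\frac{77494}{C{\left(269,-51 \right)}} = \frac{77494}{132 \cdot 269} = \frac{77494}{35508} = 77494 \cdot \frac{1}{35508} = \frac{38747}{17754}$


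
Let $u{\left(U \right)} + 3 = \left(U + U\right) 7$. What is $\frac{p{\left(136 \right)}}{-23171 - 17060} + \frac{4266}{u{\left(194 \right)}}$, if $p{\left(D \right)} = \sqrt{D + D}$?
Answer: $\frac{4266}{2713} - \frac{4 \sqrt{17}}{40231} \approx 1.572$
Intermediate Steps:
$p{\left(D \right)} = \sqrt{2} \sqrt{D}$ ($p{\left(D \right)} = \sqrt{2 D} = \sqrt{2} \sqrt{D}$)
$u{\left(U \right)} = -3 + 14 U$ ($u{\left(U \right)} = -3 + \left(U + U\right) 7 = -3 + 2 U 7 = -3 + 14 U$)
$\frac{p{\left(136 \right)}}{-23171 - 17060} + \frac{4266}{u{\left(194 \right)}} = \frac{\sqrt{2} \sqrt{136}}{-23171 - 17060} + \frac{4266}{-3 + 14 \cdot 194} = \frac{\sqrt{2} \cdot 2 \sqrt{34}}{-40231} + \frac{4266}{-3 + 2716} = 4 \sqrt{17} \left(- \frac{1}{40231}\right) + \frac{4266}{2713} = - \frac{4 \sqrt{17}}{40231} + 4266 \cdot \frac{1}{2713} = - \frac{4 \sqrt{17}}{40231} + \frac{4266}{2713} = \frac{4266}{2713} - \frac{4 \sqrt{17}}{40231}$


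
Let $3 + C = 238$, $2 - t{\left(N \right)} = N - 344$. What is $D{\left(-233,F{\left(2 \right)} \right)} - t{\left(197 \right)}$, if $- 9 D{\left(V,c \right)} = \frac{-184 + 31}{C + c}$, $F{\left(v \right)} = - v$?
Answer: $- \frac{34700}{233} \approx -148.93$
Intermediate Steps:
$t{\left(N \right)} = 346 - N$ ($t{\left(N \right)} = 2 - \left(N - 344\right) = 2 - \left(-344 + N\right) = 346 - N$)
$C = 235$ ($C = -3 + 238 = 235$)
$D{\left(V,c \right)} = \frac{17}{235 + c}$ ($D{\left(V,c \right)} = - \frac{\left(-184 + 31\right) \frac{1}{235 + c}}{9} = - \frac{\left(-153\right) \frac{1}{235 + c}}{9} = \frac{17}{235 + c}$)
$D{\left(-233,F{\left(2 \right)} \right)} - t{\left(197 \right)} = \frac{17}{235 - 2} - \left(346 - 197\right) = \frac{17}{233} - 149 = - \frac{34700}{233}$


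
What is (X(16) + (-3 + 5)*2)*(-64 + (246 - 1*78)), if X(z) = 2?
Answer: 624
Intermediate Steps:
(X(16) + (-3 + 5)*2)*(-64 + (246 - 1*78)) = (2 + (-3 + 5)*2)*(-64 + (246 - 1*78)) = (2 + 2*2)*(-64 + (246 - 78)) = (2 + 4)*(-64 + 168) = 6*104 = 624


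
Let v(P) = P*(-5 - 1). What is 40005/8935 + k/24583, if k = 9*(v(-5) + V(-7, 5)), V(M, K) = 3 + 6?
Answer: 15178140/3379217 ≈ 4.4916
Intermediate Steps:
V(M, K) = 9
v(P) = -6*P (v(P) = P*(-6) = -6*P)
k = 351 (k = 9*(-6*(-5) + 9) = 9*(30 + 9) = 9*39 = 351)
40005/8935 + k/24583 = 40005/8935 + 351/24583 = 40005*(1/8935) + 351*(1/24583) = 8001/1787 + 27/1891 = 15178140/3379217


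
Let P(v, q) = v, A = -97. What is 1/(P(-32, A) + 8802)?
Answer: 1/8770 ≈ 0.00011403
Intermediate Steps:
1/(P(-32, A) + 8802) = 1/(-32 + 8802) = 1/8770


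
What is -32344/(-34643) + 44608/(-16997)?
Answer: -995603976/588827071 ≈ -1.6908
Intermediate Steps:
-32344/(-34643) + 44608/(-16997) = -32344*(-1/34643) + 44608*(-1/16997) = 32344/34643 - 44608/16997 = -995603976/588827071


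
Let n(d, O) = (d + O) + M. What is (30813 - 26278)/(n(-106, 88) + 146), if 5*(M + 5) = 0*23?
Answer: 4535/123 ≈ 36.870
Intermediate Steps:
M = -5 (M = -5 + (0*23)/5 = -5 + (⅕)*0 = -5 + 0 = -5)
n(d, O) = -5 + O + d (n(d, O) = (d + O) - 5 = (O + d) - 5 = -5 + O + d)
(30813 - 26278)/(n(-106, 88) + 146) = (30813 - 26278)/((-5 + 88 - 106) + 146) = 4535/(-23 + 146) = 4535/123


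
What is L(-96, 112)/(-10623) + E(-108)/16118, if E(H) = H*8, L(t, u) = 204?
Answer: -2077724/28536919 ≈ -0.072808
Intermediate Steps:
E(H) = 8*H
L(-96, 112)/(-10623) + E(-108)/16118 = 204/(-10623) + (8*(-108))/16118 = 204*(-1/10623) - 864*1/16118 = -68/3541 - 432/8059 = -2077724/28536919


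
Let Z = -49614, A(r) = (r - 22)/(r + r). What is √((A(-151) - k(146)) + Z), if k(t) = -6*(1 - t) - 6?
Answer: I*√4603743266/302 ≈ 224.67*I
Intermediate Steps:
A(r) = (-22 + r)/(2*r) (A(r) = (-22 + r)/((2*r)) = (-22 + r)*(1/(2*r)) = (-22 + r)/(2*r))
k(t) = -12 + 6*t (k(t) = (-6 + 6*t) - 6 = -12 + 6*t)
√((A(-151) - k(146)) + Z) = √(((½)*(-22 - 151)/(-151) - (-12 + 6*146)) - 49614) = √(((½)*(-1/151)*(-173) - (-12 + 876)) - 49614) = √((173/302 - 1*864) - 49614) = √((173/302 - 864) - 49614) = √(-260755/302 - 49614) = √(-15244183/302) = I*√4603743266/302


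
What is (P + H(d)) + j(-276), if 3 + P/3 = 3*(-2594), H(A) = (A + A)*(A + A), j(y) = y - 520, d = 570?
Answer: 1275449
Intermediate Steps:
j(y) = -520 + y
H(A) = 4*A**2 (H(A) = (2*A)*(2*A) = 4*A**2)
P = -23355 (P = -9 + 3*(3*(-2594)) = -9 + 3*(-7782) = -9 - 23346 = -23355)
(P + H(d)) + j(-276) = (-23355 + 4*570**2) + (-520 - 276) = (-23355 + 4*324900) - 796 = (-23355 + 1299600) - 796 = 1276245 - 796 = 1275449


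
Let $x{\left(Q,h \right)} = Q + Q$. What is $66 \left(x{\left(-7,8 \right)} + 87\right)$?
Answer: $4818$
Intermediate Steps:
$x{\left(Q,h \right)} = 2 Q$
$66 \left(x{\left(-7,8 \right)} + 87\right) = 66 \left(2 \left(-7\right) + 87\right) = 66 \left(-14 + 87\right) = 66 \cdot 73 = 4818$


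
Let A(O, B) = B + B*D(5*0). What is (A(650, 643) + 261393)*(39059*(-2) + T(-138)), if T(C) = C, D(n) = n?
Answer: -20505889216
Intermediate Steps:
A(O, B) = B (A(O, B) = B + B*(5*0) = B + B*0 = B + 0 = B)
(A(650, 643) + 261393)*(39059*(-2) + T(-138)) = (643 + 261393)*(39059*(-2) - 138) = 262036*(-78118 - 138) = 262036*(-78256) = -20505889216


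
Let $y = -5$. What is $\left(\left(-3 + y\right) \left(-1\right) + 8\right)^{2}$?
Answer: $256$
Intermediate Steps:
$\left(\left(-3 + y\right) \left(-1\right) + 8\right)^{2} = \left(\left(-3 - 5\right) \left(-1\right) + 8\right)^{2} = \left(\left(-8\right) \left(-1\right) + 8\right)^{2} = \left(8 + 8\right)^{2} = 16^{2} = 256$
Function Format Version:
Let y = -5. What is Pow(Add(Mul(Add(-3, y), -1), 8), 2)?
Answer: 256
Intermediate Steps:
Pow(Add(Mul(Add(-3, y), -1), 8), 2) = Pow(Add(Mul(Add(-3, -5), -1), 8), 2) = Pow(Add(Mul(-8, -1), 8), 2) = Pow(Add(8, 8), 2) = Pow(16, 2) = 256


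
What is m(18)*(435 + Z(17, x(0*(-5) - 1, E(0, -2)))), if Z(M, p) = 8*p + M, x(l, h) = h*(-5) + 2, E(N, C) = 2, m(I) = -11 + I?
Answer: 2716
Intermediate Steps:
x(l, h) = 2 - 5*h (x(l, h) = -5*h + 2 = 2 - 5*h)
Z(M, p) = M + 8*p
m(18)*(435 + Z(17, x(0*(-5) - 1, E(0, -2)))) = (-11 + 18)*(435 + (17 + 8*(2 - 5*2))) = 7*(435 + (17 + 8*(2 - 10))) = 7*(435 + (17 + 8*(-8))) = 7*(435 + (17 - 64)) = 7*(435 - 47) = 7*388 = 2716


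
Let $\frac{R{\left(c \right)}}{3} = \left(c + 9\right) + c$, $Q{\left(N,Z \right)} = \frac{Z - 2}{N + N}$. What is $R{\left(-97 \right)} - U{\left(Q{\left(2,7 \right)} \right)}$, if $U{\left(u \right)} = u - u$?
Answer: $-555$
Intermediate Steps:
$Q{\left(N,Z \right)} = \frac{-2 + Z}{2 N}$
$R{\left(c \right)} = 27 + 6 c$ ($R{\left(c \right)} = 3 \left(\left(c + 9\right) + c\right) = 3 \left(\left(9 + c\right) + c\right) = 3 \left(9 + 2 c\right) = 27 + 6 c$)
$U{\left(u \right)} = 0$
$R{\left(-97 \right)} - U{\left(Q{\left(2,7 \right)} \right)} = \left(27 + 6 \left(-97\right)\right) - 0 = \left(27 - 582\right) + 0 = -555 + 0 = -555$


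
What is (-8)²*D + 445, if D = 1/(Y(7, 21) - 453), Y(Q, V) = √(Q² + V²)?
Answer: 91070963/204719 - 448*√10/204719 ≈ 444.85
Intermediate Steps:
D = 1/(-453 + 7*√10) (D = 1/(√(7² + 21²) - 453) = 1/(√(49 + 441) - 453) = 1/(√490 - 453) = 1/(7*√10 - 453) = 1/(-453 + 7*√10) ≈ -0.0023209)
(-8)²*D + 445 = (-8)²*(-453/204719 - 7*√10/204719) + 445 = 64*(-453/204719 - 7*√10/204719) + 445 = (-28992/204719 - 448*√10/204719) + 445 = 91070963/204719 - 448*√10/204719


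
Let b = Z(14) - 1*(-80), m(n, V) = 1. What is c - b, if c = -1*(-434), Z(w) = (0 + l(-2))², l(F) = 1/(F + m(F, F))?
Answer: 353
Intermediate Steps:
l(F) = 1/(1 + F) (l(F) = 1/(F + 1) = 1/(1 + F))
Z(w) = 1 (Z(w) = (0 + 1/(1 - 2))² = (0 + 1/(-1))² = (0 - 1)² = (-1)² = 1)
b = 81 (b = 1 - 1*(-80) = 1 + 80 = 81)
c = 434
c - b = 434 - 1*81 = 434 - 81 = 353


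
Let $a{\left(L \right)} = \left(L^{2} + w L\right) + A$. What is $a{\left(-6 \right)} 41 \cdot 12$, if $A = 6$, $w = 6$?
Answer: $2952$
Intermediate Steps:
$a{\left(L \right)} = 6 + L^{2} + 6 L$ ($a{\left(L \right)} = \left(L^{2} + 6 L\right) + 6 = 6 + L^{2} + 6 L$)
$a{\left(-6 \right)} 41 \cdot 12 = \left(6 + \left(-6\right)^{2} + 6 \left(-6\right)\right) 41 \cdot 12 = \left(6 + 36 - 36\right) 41 \cdot 12 = 6 \cdot 41 \cdot 12 = 246 \cdot 12 = 2952$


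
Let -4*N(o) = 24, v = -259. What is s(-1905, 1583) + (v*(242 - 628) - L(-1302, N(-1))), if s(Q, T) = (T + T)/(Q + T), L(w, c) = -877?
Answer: 16235428/161 ≈ 1.0084e+5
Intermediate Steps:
N(o) = -6 (N(o) = -1/4*24 = -6)
s(Q, T) = 2*T/(Q + T) (s(Q, T) = (2*T)/(Q + T) = 2*T/(Q + T))
s(-1905, 1583) + (v*(242 - 628) - L(-1302, N(-1))) = 2*1583/(-1905 + 1583) + (-259*(242 - 628) - 1*(-877)) = 2*1583/(-322) + (-259*(-386) + 877) = 2*1583*(-1/322) + (99974 + 877) = -1583/161 + 100851 = 16235428/161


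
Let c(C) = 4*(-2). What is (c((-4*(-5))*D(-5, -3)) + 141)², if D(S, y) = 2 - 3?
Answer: 17689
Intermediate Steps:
D(S, y) = -1
c(C) = -8
(c((-4*(-5))*D(-5, -3)) + 141)² = (-8 + 141)² = 133² = 17689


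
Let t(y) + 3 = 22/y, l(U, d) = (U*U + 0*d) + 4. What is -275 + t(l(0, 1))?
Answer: -545/2 ≈ -272.50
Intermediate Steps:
l(U, d) = 4 + U² (l(U, d) = (U² + 0) + 4 = U² + 4 = 4 + U²)
t(y) = -3 + 22/y
-275 + t(l(0, 1)) = -275 + (-3 + 22/(4 + 0²)) = -275 + (-3 + 22/(4 + 0)) = -275 + (-3 + 22/4) = -275 + (-3 + 22*(¼)) = -275 + (-3 + 11/2) = -275 + 5/2 = -545/2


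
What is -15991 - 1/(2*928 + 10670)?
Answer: -200303267/12526 ≈ -15991.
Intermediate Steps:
-15991 - 1/(2*928 + 10670) = -15991 - 1/(1856 + 10670) = -15991 - 1/12526 = -200303267/12526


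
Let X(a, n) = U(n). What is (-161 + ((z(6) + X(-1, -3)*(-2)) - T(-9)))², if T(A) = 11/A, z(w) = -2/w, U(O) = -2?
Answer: 1974025/81 ≈ 24371.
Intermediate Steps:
X(a, n) = -2
(-161 + ((z(6) + X(-1, -3)*(-2)) - T(-9)))² = (-161 + ((-2/6 - 2*(-2)) - 11/(-9)))² = (-161 + ((-2*⅙ + 4) - 11*(-1)/9))² = (-161 + ((-⅓ + 4) - 1*(-11/9)))² = (-161 + (11/3 + 11/9))² = (-161 + 44/9)² = (-1405/9)² = 1974025/81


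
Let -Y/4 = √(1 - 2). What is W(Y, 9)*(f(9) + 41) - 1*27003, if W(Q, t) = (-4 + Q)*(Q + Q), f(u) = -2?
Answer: -28251 + 1248*I ≈ -28251.0 + 1248.0*I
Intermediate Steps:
Y = -4*I (Y = -4*√(1 - 2) = -4*I ≈ -4.0*I)
W(Q, t) = 2*Q*(-4 + Q) (W(Q, t) = (-4 + Q)*(2*Q) = 2*Q*(-4 + Q))
W(Y, 9)*(f(9) + 41) - 1*27003 = (2*(-4*I)*(-4 - 4*I))*(-2 + 41) - 1*27003 = -8*I*(-4 - 4*I)*39 - 27003 = -312*I*(-4 - 4*I) - 27003 = -27003 - 312*I*(-4 - 4*I)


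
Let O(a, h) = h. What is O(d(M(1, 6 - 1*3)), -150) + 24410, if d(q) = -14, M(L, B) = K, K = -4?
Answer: 24260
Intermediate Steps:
M(L, B) = -4
O(d(M(1, 6 - 1*3)), -150) + 24410 = -150 + 24410 = 24260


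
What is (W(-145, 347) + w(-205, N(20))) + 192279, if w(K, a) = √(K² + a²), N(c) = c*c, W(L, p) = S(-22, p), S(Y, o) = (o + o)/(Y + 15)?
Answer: 1345259/7 + 5*√8081 ≈ 1.9263e+5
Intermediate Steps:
S(Y, o) = 2*o/(15 + Y) (S(Y, o) = (2*o)/(15 + Y) = 2*o/(15 + Y))
W(L, p) = -2*p/7 (W(L, p) = 2*p/(15 - 22) = 2*p/(-7) = 2*p*(-⅐) = -2*p/7)
N(c) = c²
(W(-145, 347) + w(-205, N(20))) + 192279 = (-2/7*347 + √((-205)² + (20²)²)) + 192279 = (-694/7 + √(42025 + 400²)) + 192279 = (-694/7 + √(42025 + 160000)) + 192279 = (-694/7 + √202025) + 192279 = (-694/7 + 5*√8081) + 192279 = 1345259/7 + 5*√8081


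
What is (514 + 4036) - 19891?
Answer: -15341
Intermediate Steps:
(514 + 4036) - 19891 = 4550 - 19891 = -15341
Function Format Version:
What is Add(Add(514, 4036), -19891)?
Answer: -15341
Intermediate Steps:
Add(Add(514, 4036), -19891) = Add(4550, -19891) = -15341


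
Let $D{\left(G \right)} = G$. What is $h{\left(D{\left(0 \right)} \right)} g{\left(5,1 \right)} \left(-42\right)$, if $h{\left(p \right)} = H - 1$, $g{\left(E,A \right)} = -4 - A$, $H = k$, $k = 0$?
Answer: $-210$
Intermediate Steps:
$H = 0$
$h{\left(p \right)} = -1$ ($h{\left(p \right)} = 0 - 1 = -1$)
$h{\left(D{\left(0 \right)} \right)} g{\left(5,1 \right)} \left(-42\right) = - (-4 - 1) \left(-42\right) = \left(-1\right) \left(-5\right) \left(-42\right) = 5 \left(-42\right) = -210$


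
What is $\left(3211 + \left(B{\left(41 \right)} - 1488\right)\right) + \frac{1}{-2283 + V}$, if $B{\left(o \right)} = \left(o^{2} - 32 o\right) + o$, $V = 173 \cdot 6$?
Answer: $\frac{2655584}{1245} \approx 2133.0$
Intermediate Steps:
$V = 1038$
$B{\left(o \right)} = o^{2} - 31 o$
$\left(3211 + \left(B{\left(41 \right)} - 1488\right)\right) + \frac{1}{-2283 + V} = \left(3211 + \left(41 \left(-31 + 41\right) - 1488\right)\right) + \frac{1}{-2283 + 1038} = \left(3211 + \left(41 \cdot 10 - 1488\right)\right) + \frac{1}{-1245} = \left(3211 + \left(410 - 1488\right)\right) - \frac{1}{1245} = \left(3211 - 1078\right) - \frac{1}{1245} = 2133 - \frac{1}{1245} = \frac{2655584}{1245}$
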